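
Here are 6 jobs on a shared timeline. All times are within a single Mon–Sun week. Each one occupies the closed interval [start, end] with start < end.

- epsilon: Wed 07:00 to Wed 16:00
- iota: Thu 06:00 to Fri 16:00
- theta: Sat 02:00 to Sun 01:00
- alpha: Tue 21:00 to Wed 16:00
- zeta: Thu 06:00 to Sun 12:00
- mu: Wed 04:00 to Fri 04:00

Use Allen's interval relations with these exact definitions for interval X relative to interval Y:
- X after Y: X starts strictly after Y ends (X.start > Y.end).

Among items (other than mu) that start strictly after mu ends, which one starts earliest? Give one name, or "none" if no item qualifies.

Target mu = [Wed 04:00, Fri 04:00].
alpha [Tue 21:00, Wed 16:00] → overlaps → excluded.
epsilon [Wed 07:00, Wed 16:00] → during → excluded.
iota [Thu 06:00, Fri 16:00] → overlapped-by → excluded.
theta [Sat 02:00, Sun 01:00] → after → candidate.
zeta [Thu 06:00, Sun 12:00] → overlapped-by → excluded.
Among candidates, earliest start is Sat 02:00 → theta.

theta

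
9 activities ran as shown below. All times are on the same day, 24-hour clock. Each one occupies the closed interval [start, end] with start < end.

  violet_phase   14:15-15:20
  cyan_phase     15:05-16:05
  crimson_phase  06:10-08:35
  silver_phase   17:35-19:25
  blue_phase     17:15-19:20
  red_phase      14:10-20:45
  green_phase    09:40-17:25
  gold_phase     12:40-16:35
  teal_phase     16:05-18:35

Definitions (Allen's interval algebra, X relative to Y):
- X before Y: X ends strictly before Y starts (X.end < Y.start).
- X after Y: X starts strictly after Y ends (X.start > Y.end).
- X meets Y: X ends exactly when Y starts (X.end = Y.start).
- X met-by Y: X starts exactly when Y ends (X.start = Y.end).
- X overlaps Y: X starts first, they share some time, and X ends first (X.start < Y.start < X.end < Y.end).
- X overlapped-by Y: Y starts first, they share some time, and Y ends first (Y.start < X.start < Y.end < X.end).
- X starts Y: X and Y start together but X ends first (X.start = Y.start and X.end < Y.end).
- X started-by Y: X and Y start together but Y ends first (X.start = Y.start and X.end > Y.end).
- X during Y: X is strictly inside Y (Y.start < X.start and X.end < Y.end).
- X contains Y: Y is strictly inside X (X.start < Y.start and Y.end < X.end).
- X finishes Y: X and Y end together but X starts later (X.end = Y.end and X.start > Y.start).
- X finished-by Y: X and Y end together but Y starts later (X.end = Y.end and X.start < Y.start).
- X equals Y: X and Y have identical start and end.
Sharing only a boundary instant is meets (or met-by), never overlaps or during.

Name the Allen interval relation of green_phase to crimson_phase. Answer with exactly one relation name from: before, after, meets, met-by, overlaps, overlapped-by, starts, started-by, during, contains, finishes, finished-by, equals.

after

green_phase = [09:40, 17:25]; crimson_phase = [06:10, 08:35].
Compare endpoints: green_phase.start > crimson_phase.start, green_phase.start > crimson_phase.end, green_phase.end > crimson_phase.start, green_phase.end > crimson_phase.end.
That pattern is 'after'.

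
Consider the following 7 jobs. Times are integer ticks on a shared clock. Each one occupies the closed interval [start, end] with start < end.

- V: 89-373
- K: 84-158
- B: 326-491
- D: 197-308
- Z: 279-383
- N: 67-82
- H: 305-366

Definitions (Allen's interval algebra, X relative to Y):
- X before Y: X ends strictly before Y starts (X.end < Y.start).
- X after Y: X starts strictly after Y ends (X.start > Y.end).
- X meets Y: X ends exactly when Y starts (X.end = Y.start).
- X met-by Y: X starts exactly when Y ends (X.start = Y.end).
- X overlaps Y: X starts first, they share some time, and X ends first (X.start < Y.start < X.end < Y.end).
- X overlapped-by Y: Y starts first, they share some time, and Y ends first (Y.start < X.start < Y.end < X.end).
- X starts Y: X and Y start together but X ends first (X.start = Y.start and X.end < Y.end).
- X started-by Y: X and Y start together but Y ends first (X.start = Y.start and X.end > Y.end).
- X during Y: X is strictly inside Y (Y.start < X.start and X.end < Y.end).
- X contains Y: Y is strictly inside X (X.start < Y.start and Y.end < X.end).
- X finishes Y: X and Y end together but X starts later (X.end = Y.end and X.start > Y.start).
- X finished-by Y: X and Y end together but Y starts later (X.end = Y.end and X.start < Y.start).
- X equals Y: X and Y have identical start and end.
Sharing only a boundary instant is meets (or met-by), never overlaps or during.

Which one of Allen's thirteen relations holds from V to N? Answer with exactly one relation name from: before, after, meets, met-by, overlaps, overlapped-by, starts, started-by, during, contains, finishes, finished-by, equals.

V = [89, 373]; N = [67, 82].
Compare endpoints: V.start > N.start, V.start > N.end, V.end > N.start, V.end > N.end.
That pattern is 'after'.

after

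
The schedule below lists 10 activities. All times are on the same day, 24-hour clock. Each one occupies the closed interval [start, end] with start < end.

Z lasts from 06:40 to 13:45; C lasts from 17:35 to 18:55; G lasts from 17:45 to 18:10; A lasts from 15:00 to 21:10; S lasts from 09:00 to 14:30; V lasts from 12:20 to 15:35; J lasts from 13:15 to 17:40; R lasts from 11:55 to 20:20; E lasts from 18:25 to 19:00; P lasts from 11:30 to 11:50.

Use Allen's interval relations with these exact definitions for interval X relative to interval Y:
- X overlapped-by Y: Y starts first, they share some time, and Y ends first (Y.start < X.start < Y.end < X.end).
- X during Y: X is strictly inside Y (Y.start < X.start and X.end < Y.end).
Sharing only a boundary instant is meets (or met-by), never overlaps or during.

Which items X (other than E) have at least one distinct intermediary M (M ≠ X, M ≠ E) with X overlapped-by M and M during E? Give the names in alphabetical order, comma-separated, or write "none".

Target E = [18:25, 19:00].
Intermediaries M with M during E: none.
Union: none.

none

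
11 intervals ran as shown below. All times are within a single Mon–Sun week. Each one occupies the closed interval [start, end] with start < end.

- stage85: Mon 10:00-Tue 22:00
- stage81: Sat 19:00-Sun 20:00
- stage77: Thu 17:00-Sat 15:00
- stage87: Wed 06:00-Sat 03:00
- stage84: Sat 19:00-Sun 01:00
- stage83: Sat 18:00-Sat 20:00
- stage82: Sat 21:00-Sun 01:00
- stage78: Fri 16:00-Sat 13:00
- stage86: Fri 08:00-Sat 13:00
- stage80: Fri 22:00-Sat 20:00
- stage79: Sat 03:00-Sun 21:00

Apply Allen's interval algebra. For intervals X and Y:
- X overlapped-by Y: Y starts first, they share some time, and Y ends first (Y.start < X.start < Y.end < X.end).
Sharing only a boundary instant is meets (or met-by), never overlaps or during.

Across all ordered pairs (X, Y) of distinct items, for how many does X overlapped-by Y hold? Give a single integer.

15

Checking all 110 ordered pairs for relation 'overlapped-by'; matching pairs in alphabetical order:
(stage77, stage87): stage77 overlapped-by stage87 ✓
(stage78, stage87): stage78 overlapped-by stage87 ✓
(stage79, stage77): stage79 overlapped-by stage77 ✓
(stage79, stage78): stage79 overlapped-by stage78 ✓
(stage79, stage80): stage79 overlapped-by stage80 ✓
(stage79, stage86): stage79 overlapped-by stage86 ✓
(stage80, stage77): stage80 overlapped-by stage77 ✓
(stage80, stage78): stage80 overlapped-by stage78 ✓
(stage80, stage86): stage80 overlapped-by stage86 ✓
(stage80, stage87): stage80 overlapped-by stage87 ✓
(stage81, stage80): stage81 overlapped-by stage80 ✓
(stage81, stage83): stage81 overlapped-by stage83 ✓
(stage84, stage80): stage84 overlapped-by stage80 ✓
(stage84, stage83): stage84 overlapped-by stage83 ✓
(stage86, stage87): stage86 overlapped-by stage87 ✓
Count: 15.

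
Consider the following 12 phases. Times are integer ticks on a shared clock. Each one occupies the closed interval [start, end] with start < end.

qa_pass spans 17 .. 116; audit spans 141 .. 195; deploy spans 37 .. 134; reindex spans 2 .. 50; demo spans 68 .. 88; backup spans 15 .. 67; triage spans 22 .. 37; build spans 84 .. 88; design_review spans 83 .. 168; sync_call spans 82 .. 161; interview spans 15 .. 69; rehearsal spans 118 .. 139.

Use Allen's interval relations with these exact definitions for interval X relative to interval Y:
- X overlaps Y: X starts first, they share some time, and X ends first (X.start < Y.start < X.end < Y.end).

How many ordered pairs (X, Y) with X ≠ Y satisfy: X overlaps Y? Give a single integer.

20

Checking all 132 ordered pairs for relation 'overlaps'; matching pairs in alphabetical order:
(backup, deploy): backup overlaps deploy ✓
(backup, qa_pass): backup overlaps qa_pass ✓
(demo, design_review): demo overlaps design_review ✓
(demo, sync_call): demo overlaps sync_call ✓
(deploy, design_review): deploy overlaps design_review ✓
(deploy, rehearsal): deploy overlaps rehearsal ✓
(deploy, sync_call): deploy overlaps sync_call ✓
(design_review, audit): design_review overlaps audit ✓
(interview, demo): interview overlaps demo ✓
(interview, deploy): interview overlaps deploy ✓
(interview, qa_pass): interview overlaps qa_pass ✓
(qa_pass, deploy): qa_pass overlaps deploy ✓
(qa_pass, design_review): qa_pass overlaps design_review ✓
(qa_pass, sync_call): qa_pass overlaps sync_call ✓
(reindex, backup): reindex overlaps backup ✓
(reindex, deploy): reindex overlaps deploy ✓
(reindex, interview): reindex overlaps interview ✓
(reindex, qa_pass): reindex overlaps qa_pass ✓
(sync_call, audit): sync_call overlaps audit ✓
(sync_call, design_review): sync_call overlaps design_review ✓
Count: 20.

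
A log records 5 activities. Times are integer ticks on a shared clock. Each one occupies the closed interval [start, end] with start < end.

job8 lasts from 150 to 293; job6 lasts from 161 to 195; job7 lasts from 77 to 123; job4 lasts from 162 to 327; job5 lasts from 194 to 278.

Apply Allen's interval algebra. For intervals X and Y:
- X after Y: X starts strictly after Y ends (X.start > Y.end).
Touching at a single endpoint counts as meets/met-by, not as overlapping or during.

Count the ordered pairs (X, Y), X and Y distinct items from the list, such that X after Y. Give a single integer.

Checking all 20 ordered pairs for relation 'after'; matching pairs in alphabetical order:
(job4, job7): job4 after job7 ✓
(job5, job7): job5 after job7 ✓
(job6, job7): job6 after job7 ✓
(job8, job7): job8 after job7 ✓
Count: 4.

4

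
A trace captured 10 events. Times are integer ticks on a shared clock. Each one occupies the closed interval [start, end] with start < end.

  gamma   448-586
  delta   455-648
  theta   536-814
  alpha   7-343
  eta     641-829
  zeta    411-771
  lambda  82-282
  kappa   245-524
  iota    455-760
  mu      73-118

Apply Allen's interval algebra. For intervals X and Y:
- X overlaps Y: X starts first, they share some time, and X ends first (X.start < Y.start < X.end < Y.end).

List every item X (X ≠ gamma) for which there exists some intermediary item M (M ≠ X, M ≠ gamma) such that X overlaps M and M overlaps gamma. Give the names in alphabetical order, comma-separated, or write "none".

alpha, lambda

Target gamma = [448, 586].
Intermediaries M with M overlaps gamma: kappa.
Via kappa — items with X overlaps kappa: alpha, lambda.
Union: alpha, lambda.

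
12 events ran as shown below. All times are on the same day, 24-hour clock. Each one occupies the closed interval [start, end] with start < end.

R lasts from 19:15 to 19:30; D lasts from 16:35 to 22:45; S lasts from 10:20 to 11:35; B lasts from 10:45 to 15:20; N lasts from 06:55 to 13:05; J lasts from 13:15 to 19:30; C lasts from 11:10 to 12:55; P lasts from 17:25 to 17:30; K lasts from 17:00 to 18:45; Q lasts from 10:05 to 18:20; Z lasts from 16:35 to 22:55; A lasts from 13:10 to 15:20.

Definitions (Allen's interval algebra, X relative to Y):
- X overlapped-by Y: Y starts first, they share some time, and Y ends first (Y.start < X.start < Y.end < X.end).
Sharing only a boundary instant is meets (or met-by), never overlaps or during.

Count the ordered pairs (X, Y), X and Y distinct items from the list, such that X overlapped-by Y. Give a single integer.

12

Checking all 132 ordered pairs for relation 'overlapped-by'; matching pairs in alphabetical order:
(B, N): B overlapped-by N ✓
(B, S): B overlapped-by S ✓
(C, S): C overlapped-by S ✓
(D, J): D overlapped-by J ✓
(D, Q): D overlapped-by Q ✓
(J, A): J overlapped-by A ✓
(J, B): J overlapped-by B ✓
(J, Q): J overlapped-by Q ✓
(K, Q): K overlapped-by Q ✓
(Q, N): Q overlapped-by N ✓
(Z, J): Z overlapped-by J ✓
(Z, Q): Z overlapped-by Q ✓
Count: 12.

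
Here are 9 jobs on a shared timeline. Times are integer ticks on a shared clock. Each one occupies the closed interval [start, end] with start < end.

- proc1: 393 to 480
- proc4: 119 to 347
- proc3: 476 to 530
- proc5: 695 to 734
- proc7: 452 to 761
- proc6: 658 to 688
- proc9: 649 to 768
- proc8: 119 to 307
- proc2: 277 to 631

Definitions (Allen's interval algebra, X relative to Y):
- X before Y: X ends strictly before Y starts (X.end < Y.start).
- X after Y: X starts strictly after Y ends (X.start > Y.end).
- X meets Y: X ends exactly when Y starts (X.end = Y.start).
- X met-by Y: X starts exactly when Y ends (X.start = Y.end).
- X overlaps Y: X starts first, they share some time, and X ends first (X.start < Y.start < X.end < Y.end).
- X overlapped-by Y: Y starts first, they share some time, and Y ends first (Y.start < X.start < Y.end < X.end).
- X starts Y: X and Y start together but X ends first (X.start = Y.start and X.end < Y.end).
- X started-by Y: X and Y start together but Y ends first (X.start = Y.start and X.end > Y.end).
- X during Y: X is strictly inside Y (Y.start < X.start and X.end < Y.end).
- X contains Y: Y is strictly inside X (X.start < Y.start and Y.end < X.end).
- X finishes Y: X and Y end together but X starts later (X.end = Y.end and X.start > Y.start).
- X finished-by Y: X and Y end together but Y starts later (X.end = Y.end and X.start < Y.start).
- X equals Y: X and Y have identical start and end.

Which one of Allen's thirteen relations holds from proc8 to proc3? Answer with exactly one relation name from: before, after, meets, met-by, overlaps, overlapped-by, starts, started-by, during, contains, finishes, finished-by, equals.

proc8 = [119, 307]; proc3 = [476, 530].
Compare endpoints: proc8.start < proc3.start, proc8.start < proc3.end, proc8.end < proc3.start, proc8.end < proc3.end.
That pattern is 'before'.

before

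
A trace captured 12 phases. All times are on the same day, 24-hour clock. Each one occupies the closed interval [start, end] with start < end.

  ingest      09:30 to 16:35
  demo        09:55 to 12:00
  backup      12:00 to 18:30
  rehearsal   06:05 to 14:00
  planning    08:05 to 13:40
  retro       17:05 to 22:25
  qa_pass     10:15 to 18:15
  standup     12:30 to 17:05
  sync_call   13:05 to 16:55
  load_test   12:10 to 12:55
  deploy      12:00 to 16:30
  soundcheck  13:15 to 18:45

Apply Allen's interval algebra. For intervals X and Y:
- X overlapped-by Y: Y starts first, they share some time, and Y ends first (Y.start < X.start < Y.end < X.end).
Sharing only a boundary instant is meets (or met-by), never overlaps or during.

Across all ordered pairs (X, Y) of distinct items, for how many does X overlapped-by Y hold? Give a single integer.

32

Checking all 132 ordered pairs for relation 'overlapped-by'; matching pairs in alphabetical order:
(backup, ingest): backup overlapped-by ingest ✓
(backup, planning): backup overlapped-by planning ✓
(backup, qa_pass): backup overlapped-by qa_pass ✓
(backup, rehearsal): backup overlapped-by rehearsal ✓
(deploy, planning): deploy overlapped-by planning ✓
(deploy, rehearsal): deploy overlapped-by rehearsal ✓
(ingest, planning): ingest overlapped-by planning ✓
(ingest, rehearsal): ingest overlapped-by rehearsal ✓
(qa_pass, demo): qa_pass overlapped-by demo ✓
(qa_pass, ingest): qa_pass overlapped-by ingest ✓
(qa_pass, planning): qa_pass overlapped-by planning ✓
(qa_pass, rehearsal): qa_pass overlapped-by rehearsal ✓
(retro, backup): retro overlapped-by backup ✓
(retro, qa_pass): retro overlapped-by qa_pass ✓
(retro, soundcheck): retro overlapped-by soundcheck ✓
(soundcheck, backup): soundcheck overlapped-by backup ✓
(soundcheck, deploy): soundcheck overlapped-by deploy ✓
(soundcheck, ingest): soundcheck overlapped-by ingest ✓
(soundcheck, planning): soundcheck overlapped-by planning ✓
(soundcheck, qa_pass): soundcheck overlapped-by qa_pass ✓
(soundcheck, rehearsal): soundcheck overlapped-by rehearsal ✓
(soundcheck, standup): soundcheck overlapped-by standup ✓
(soundcheck, sync_call): soundcheck overlapped-by sync_call ✓
(standup, deploy): standup overlapped-by deploy ✓
... plus 8 further pairs not listed.
Count: 32.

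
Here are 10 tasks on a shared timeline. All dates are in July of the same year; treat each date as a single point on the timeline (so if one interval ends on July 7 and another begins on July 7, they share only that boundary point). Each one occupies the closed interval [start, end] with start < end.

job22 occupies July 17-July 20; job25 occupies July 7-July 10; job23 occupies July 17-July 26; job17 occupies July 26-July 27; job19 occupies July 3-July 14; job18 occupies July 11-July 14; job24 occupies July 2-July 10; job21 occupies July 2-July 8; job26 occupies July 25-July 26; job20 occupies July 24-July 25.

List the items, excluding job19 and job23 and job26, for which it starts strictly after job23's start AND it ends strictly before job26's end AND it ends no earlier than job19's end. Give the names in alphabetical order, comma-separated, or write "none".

Conditions: its start is strictly after job23's start (X.start > July 17) AND its end is strictly before job26's end (X.end < July 26) AND its end is no earlier than job19's end (X.end >= July 14).
job17: start July 26 > July 17? ✓; end July 27 < July 26? ✗; end July 27 >= July 14? ✓ → no.
job18: start July 11 > July 17? ✗; end July 14 < July 26? ✓; end July 14 >= July 14? ✓ → no.
job20: start July 24 > July 17? ✓; end July 25 < July 26? ✓; end July 25 >= July 14? ✓ → yes.
job21: start July 2 > July 17? ✗; end July 8 < July 26? ✓; end July 8 >= July 14? ✗ → no.
job22: start July 17 > July 17? ✗; end July 20 < July 26? ✓; end July 20 >= July 14? ✓ → no.
job24: start July 2 > July 17? ✗; end July 10 < July 26? ✓; end July 10 >= July 14? ✗ → no.
job25: start July 7 > July 17? ✗; end July 10 < July 26? ✓; end July 10 >= July 14? ✗ → no.
Result: job20.

job20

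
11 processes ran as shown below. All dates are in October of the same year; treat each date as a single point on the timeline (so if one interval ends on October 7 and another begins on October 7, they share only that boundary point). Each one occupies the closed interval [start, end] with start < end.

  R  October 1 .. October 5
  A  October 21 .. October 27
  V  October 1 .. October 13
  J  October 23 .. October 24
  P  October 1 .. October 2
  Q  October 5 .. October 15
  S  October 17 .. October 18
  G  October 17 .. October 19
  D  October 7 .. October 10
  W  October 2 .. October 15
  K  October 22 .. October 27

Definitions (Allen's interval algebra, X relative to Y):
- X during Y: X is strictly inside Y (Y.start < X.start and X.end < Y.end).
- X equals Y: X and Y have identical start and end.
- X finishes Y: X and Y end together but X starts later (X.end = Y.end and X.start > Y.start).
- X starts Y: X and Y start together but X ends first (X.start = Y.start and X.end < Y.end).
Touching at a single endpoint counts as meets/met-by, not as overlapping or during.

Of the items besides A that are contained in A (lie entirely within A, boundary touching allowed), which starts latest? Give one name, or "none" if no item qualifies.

Target A = [October 21, October 27].
D [October 7, October 10] → before → excluded.
G [October 17, October 19] → before → excluded.
J [October 23, October 24] → during → candidate.
K [October 22, October 27] → finishes → candidate.
P [October 1, October 2] → before → excluded.
Q [October 5, October 15] → before → excluded.
R [October 1, October 5] → before → excluded.
S [October 17, October 18] → before → excluded.
V [October 1, October 13] → before → excluded.
W [October 2, October 15] → before → excluded.
Among candidates, latest start is October 23 → J.

J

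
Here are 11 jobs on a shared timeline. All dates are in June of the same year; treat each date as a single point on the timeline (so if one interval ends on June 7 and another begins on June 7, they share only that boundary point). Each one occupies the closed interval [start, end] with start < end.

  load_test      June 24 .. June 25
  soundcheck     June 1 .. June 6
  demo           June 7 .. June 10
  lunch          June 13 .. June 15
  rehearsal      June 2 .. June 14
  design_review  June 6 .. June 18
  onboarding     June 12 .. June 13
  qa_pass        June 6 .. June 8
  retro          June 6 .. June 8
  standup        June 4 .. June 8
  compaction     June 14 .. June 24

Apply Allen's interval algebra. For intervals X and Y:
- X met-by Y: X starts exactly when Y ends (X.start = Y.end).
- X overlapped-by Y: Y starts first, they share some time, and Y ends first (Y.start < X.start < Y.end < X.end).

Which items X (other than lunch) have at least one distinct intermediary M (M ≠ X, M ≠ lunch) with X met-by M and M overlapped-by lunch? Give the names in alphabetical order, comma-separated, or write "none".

load_test

Target lunch = [June 13, June 15].
Intermediaries M with M overlapped-by lunch: compaction.
Via compaction — items with X met-by compaction: load_test.
Union: load_test.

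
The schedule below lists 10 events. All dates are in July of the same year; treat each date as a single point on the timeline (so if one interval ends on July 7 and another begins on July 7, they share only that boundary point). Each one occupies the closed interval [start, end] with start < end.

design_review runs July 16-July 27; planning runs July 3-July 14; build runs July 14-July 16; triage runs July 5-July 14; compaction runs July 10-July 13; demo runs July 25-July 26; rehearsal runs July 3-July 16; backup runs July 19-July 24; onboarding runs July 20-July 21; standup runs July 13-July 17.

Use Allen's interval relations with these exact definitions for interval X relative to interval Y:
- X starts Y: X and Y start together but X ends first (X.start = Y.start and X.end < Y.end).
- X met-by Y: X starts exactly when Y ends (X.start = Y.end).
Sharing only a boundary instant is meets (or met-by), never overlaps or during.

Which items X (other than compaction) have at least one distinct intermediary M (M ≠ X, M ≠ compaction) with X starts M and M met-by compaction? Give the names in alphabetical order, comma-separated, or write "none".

Target compaction = [July 10, July 13].
Intermediaries M with M met-by compaction: standup.
Via standup — items with X starts standup: none.
Union: none.

none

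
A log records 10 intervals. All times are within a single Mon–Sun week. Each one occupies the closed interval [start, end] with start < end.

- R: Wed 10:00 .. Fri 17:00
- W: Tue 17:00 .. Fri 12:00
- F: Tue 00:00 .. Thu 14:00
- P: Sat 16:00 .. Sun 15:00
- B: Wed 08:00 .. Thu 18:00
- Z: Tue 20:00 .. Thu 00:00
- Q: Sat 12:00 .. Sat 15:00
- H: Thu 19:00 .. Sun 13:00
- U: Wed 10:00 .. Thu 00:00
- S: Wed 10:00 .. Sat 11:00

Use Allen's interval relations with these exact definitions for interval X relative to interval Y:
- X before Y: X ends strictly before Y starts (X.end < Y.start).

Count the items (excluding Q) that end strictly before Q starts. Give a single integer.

Target Q = [Sat 12:00, Sat 15:00].
B [Wed 08:00, Thu 18:00] → before → counts.
F [Tue 00:00, Thu 14:00] → before → counts.
H [Thu 19:00, Sun 13:00] → contains → no.
P [Sat 16:00, Sun 15:00] → after → no.
R [Wed 10:00, Fri 17:00] → before → counts.
S [Wed 10:00, Sat 11:00] → before → counts.
U [Wed 10:00, Thu 00:00] → before → counts.
W [Tue 17:00, Fri 12:00] → before → counts.
Z [Tue 20:00, Thu 00:00] → before → counts.
Total: 7.

7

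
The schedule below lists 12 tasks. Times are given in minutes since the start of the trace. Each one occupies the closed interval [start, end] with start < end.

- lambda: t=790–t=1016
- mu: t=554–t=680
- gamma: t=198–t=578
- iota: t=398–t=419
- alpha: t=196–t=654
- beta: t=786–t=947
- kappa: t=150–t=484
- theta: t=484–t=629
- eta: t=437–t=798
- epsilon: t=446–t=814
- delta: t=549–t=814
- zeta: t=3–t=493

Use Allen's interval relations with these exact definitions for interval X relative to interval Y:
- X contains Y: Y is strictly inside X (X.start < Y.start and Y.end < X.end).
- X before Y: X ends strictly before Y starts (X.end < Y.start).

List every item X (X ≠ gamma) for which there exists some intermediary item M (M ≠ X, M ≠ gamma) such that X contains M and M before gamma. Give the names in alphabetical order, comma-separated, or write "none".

Target gamma = [t=198, t=578].
Intermediaries M with M before gamma: none.
Union: none.

none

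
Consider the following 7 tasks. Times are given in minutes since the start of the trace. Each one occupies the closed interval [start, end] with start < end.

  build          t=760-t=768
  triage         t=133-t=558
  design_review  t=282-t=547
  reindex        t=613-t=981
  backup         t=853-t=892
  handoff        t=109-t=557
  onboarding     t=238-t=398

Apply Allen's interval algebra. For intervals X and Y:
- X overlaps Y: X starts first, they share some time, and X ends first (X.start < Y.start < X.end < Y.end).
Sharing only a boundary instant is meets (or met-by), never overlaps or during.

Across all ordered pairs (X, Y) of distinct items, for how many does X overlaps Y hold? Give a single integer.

Checking all 42 ordered pairs for relation 'overlaps'; matching pairs in alphabetical order:
(handoff, triage): handoff overlaps triage ✓
(onboarding, design_review): onboarding overlaps design_review ✓
Count: 2.

2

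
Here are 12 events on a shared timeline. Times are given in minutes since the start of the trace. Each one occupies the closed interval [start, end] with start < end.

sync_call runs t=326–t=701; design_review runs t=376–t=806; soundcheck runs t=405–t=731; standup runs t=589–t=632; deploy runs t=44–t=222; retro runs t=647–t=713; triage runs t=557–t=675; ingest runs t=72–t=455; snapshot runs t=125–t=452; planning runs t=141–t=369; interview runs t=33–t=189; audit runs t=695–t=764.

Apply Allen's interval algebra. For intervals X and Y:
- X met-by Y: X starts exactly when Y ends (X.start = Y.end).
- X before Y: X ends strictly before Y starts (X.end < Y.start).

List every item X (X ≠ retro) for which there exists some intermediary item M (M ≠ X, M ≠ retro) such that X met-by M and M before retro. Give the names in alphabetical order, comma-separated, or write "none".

none

Target retro = [t=647, t=713].
Intermediaries M with M before retro: deploy, ingest, interview, planning, snapshot, standup.
Via deploy — items with X met-by deploy: none.
Via ingest — items with X met-by ingest: none.
Via interview — items with X met-by interview: none.
Via planning — items with X met-by planning: none.
Via snapshot — items with X met-by snapshot: none.
Via standup — items with X met-by standup: none.
Union: none.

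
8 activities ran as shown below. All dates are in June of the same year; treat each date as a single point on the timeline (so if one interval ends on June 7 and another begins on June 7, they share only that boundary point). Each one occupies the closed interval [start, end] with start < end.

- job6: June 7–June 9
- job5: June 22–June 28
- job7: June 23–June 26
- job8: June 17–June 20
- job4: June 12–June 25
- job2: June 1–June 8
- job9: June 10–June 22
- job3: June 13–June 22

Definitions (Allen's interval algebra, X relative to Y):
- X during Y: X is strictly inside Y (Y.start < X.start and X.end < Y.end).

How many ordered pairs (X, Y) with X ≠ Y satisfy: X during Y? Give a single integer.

Checking all 56 ordered pairs for relation 'during'; matching pairs in alphabetical order:
(job3, job4): job3 during job4 ✓
(job7, job5): job7 during job5 ✓
(job8, job3): job8 during job3 ✓
(job8, job4): job8 during job4 ✓
(job8, job9): job8 during job9 ✓
Count: 5.

5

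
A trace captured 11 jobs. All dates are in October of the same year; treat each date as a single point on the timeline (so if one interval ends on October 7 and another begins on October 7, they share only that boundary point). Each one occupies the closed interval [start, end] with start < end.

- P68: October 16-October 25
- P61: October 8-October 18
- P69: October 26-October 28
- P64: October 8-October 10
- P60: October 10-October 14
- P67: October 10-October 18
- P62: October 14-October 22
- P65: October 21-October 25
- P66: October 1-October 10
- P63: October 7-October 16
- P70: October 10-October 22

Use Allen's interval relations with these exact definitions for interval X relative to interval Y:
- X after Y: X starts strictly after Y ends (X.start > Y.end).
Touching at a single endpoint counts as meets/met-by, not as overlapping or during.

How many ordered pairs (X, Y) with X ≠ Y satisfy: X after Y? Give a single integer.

21

Checking all 110 ordered pairs for relation 'after'; matching pairs in alphabetical order:
(P62, P64): P62 after P64 ✓
(P62, P66): P62 after P66 ✓
(P65, P60): P65 after P60 ✓
(P65, P61): P65 after P61 ✓
(P65, P63): P65 after P63 ✓
(P65, P64): P65 after P64 ✓
(P65, P66): P65 after P66 ✓
(P65, P67): P65 after P67 ✓
(P68, P60): P68 after P60 ✓
(P68, P64): P68 after P64 ✓
(P68, P66): P68 after P66 ✓
(P69, P60): P69 after P60 ✓
(P69, P61): P69 after P61 ✓
(P69, P62): P69 after P62 ✓
(P69, P63): P69 after P63 ✓
(P69, P64): P69 after P64 ✓
(P69, P65): P69 after P65 ✓
(P69, P66): P69 after P66 ✓
(P69, P67): P69 after P67 ✓
(P69, P68): P69 after P68 ✓
(P69, P70): P69 after P70 ✓
Count: 21.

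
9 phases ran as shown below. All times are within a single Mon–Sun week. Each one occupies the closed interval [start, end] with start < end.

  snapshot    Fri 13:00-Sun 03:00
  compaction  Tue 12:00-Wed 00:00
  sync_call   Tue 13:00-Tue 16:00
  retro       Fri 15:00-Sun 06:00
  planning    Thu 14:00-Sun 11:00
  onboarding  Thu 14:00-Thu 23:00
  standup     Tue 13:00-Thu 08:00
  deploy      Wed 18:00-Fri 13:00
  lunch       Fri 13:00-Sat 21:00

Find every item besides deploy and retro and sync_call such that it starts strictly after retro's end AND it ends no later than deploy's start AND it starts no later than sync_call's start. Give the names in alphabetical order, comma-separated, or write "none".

Conditions: its start is strictly after retro's end (X.start > Sun 06:00) AND its end is no later than deploy's start (X.end <= Wed 18:00) AND its start is no later than sync_call's start (X.start <= Tue 13:00).
compaction: start Tue 12:00 > Sun 06:00? ✗; end Wed 00:00 <= Wed 18:00? ✓; start Tue 12:00 <= Tue 13:00? ✓ → no.
lunch: start Fri 13:00 > Sun 06:00? ✗; end Sat 21:00 <= Wed 18:00? ✗; start Fri 13:00 <= Tue 13:00? ✗ → no.
onboarding: start Thu 14:00 > Sun 06:00? ✗; end Thu 23:00 <= Wed 18:00? ✗; start Thu 14:00 <= Tue 13:00? ✗ → no.
planning: start Thu 14:00 > Sun 06:00? ✗; end Sun 11:00 <= Wed 18:00? ✗; start Thu 14:00 <= Tue 13:00? ✗ → no.
snapshot: start Fri 13:00 > Sun 06:00? ✗; end Sun 03:00 <= Wed 18:00? ✗; start Fri 13:00 <= Tue 13:00? ✗ → no.
standup: start Tue 13:00 > Sun 06:00? ✗; end Thu 08:00 <= Wed 18:00? ✗; start Tue 13:00 <= Tue 13:00? ✓ → no.
Result: none.

none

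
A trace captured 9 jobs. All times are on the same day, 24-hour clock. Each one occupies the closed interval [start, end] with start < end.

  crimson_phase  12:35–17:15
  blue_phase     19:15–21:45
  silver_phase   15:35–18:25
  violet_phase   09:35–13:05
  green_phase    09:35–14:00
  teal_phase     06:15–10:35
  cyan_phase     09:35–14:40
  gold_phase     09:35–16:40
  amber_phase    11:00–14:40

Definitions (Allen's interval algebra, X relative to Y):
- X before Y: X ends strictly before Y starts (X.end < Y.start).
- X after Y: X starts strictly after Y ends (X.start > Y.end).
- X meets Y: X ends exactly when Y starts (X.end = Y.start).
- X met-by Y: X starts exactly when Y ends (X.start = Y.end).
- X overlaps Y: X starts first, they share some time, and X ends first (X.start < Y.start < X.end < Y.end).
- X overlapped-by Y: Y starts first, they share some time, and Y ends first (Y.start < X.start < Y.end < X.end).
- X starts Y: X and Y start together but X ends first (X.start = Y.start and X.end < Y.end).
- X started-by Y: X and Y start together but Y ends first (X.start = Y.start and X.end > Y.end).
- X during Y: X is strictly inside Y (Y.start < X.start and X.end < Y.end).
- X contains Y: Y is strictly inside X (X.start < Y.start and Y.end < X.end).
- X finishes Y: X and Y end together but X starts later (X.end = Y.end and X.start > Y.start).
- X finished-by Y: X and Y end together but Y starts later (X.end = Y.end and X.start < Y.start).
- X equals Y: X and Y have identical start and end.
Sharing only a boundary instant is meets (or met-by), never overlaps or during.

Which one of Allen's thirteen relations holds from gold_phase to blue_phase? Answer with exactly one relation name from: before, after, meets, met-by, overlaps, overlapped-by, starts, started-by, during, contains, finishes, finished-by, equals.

gold_phase = [09:35, 16:40]; blue_phase = [19:15, 21:45].
Compare endpoints: gold_phase.start < blue_phase.start, gold_phase.start < blue_phase.end, gold_phase.end < blue_phase.start, gold_phase.end < blue_phase.end.
That pattern is 'before'.

before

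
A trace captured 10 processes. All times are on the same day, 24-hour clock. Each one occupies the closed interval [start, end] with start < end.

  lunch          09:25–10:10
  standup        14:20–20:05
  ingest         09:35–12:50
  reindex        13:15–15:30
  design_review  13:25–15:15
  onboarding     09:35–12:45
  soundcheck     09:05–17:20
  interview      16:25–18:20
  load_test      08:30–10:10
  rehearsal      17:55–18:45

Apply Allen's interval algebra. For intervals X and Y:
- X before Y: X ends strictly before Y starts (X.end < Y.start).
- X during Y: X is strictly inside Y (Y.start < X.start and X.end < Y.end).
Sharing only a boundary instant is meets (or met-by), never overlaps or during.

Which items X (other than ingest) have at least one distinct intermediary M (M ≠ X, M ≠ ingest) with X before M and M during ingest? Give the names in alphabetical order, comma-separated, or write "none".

Target ingest = [09:35, 12:50].
Intermediaries M with M during ingest: none.
Union: none.

none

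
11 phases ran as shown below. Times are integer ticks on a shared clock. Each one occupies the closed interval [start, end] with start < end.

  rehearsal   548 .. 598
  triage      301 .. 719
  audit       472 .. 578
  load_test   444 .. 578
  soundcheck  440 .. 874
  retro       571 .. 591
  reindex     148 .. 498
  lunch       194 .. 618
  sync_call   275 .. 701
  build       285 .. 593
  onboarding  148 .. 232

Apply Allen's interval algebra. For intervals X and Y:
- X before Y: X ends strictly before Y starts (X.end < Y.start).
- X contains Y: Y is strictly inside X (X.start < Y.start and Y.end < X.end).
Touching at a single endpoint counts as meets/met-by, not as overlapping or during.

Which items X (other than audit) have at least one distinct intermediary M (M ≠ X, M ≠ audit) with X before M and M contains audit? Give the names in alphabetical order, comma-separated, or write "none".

onboarding

Target audit = [472, 578].
Intermediaries M with M contains audit: build, lunch, soundcheck, sync_call, triage.
Via build — items with X before build: onboarding.
Via lunch — items with X before lunch: none.
Via soundcheck — items with X before soundcheck: onboarding.
Via sync_call — items with X before sync_call: onboarding.
Via triage — items with X before triage: onboarding.
Union: onboarding.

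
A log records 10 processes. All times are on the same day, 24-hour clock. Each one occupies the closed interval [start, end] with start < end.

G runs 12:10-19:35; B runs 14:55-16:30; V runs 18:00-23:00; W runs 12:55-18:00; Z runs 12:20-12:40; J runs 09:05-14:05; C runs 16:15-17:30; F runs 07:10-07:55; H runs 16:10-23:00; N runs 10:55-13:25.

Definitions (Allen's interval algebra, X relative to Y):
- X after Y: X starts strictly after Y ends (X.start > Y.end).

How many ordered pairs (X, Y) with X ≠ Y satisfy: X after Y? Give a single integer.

24

Checking all 90 ordered pairs for relation 'after'; matching pairs in alphabetical order:
(B, F): B after F ✓
(B, J): B after J ✓
(B, N): B after N ✓
(B, Z): B after Z ✓
(C, F): C after F ✓
(C, J): C after J ✓
(C, N): C after N ✓
(C, Z): C after Z ✓
(G, F): G after F ✓
(H, F): H after F ✓
(H, J): H after J ✓
(H, N): H after N ✓
(H, Z): H after Z ✓
(J, F): J after F ✓
(N, F): N after F ✓
(V, B): V after B ✓
(V, C): V after C ✓
(V, F): V after F ✓
(V, J): V after J ✓
(V, N): V after N ✓
(V, Z): V after Z ✓
(W, F): W after F ✓
(W, Z): W after Z ✓
(Z, F): Z after F ✓
Count: 24.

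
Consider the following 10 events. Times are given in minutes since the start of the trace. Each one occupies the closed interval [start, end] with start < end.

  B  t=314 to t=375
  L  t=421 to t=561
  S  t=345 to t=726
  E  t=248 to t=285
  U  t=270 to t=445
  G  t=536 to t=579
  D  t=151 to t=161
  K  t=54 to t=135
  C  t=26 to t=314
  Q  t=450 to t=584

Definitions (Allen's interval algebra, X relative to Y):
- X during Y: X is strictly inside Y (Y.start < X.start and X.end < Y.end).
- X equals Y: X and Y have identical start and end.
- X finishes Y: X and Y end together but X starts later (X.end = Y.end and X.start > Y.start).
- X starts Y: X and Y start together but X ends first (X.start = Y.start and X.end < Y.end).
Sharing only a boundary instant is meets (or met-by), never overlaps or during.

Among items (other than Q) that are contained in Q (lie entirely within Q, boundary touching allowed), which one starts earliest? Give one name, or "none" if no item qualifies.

Target Q = [t=450, t=584].
B [t=314, t=375] → before → excluded.
C [t=26, t=314] → before → excluded.
D [t=151, t=161] → before → excluded.
E [t=248, t=285] → before → excluded.
G [t=536, t=579] → during → candidate.
K [t=54, t=135] → before → excluded.
L [t=421, t=561] → overlaps → excluded.
S [t=345, t=726] → contains → excluded.
U [t=270, t=445] → before → excluded.
Among candidates, earliest start is t=536 → G.

G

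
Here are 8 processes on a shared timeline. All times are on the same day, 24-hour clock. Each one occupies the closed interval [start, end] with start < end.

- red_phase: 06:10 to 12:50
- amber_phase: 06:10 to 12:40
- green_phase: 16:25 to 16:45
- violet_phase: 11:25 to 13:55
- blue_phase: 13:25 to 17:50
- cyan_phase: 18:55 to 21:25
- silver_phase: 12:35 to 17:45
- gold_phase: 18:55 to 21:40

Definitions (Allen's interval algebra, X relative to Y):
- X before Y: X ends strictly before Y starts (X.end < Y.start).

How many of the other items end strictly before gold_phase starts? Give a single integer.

Target gold_phase = [18:55, 21:40].
amber_phase [06:10, 12:40] → before → counts.
blue_phase [13:25, 17:50] → before → counts.
cyan_phase [18:55, 21:25] → starts → no.
green_phase [16:25, 16:45] → before → counts.
red_phase [06:10, 12:50] → before → counts.
silver_phase [12:35, 17:45] → before → counts.
violet_phase [11:25, 13:55] → before → counts.
Total: 6.

6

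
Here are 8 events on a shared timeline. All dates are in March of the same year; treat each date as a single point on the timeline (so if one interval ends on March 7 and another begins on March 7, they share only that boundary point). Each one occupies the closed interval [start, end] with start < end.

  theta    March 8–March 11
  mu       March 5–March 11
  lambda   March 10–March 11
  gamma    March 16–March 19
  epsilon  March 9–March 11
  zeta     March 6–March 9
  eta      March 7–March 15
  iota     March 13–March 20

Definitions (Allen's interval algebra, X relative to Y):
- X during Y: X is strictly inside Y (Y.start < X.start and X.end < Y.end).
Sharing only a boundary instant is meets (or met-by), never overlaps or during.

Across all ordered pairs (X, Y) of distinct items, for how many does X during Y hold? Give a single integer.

5

Checking all 56 ordered pairs for relation 'during'; matching pairs in alphabetical order:
(epsilon, eta): epsilon during eta ✓
(gamma, iota): gamma during iota ✓
(lambda, eta): lambda during eta ✓
(theta, eta): theta during eta ✓
(zeta, mu): zeta during mu ✓
Count: 5.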